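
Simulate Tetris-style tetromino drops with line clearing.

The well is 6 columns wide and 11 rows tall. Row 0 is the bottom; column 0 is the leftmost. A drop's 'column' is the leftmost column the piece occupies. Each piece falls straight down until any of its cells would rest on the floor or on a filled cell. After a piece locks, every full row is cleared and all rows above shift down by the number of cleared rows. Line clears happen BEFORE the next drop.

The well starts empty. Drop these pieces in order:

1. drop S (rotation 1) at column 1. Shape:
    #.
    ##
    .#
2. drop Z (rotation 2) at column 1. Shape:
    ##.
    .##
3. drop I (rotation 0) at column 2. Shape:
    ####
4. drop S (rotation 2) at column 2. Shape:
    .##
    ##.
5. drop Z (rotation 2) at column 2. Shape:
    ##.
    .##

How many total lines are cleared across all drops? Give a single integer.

Drop 1: S rot1 at col 1 lands with bottom-row=0; cleared 0 line(s) (total 0); column heights now [0 3 2 0 0 0], max=3
Drop 2: Z rot2 at col 1 lands with bottom-row=2; cleared 0 line(s) (total 0); column heights now [0 4 4 3 0 0], max=4
Drop 3: I rot0 at col 2 lands with bottom-row=4; cleared 0 line(s) (total 0); column heights now [0 4 5 5 5 5], max=5
Drop 4: S rot2 at col 2 lands with bottom-row=5; cleared 0 line(s) (total 0); column heights now [0 4 6 7 7 5], max=7
Drop 5: Z rot2 at col 2 lands with bottom-row=7; cleared 0 line(s) (total 0); column heights now [0 4 9 9 8 5], max=9

Answer: 0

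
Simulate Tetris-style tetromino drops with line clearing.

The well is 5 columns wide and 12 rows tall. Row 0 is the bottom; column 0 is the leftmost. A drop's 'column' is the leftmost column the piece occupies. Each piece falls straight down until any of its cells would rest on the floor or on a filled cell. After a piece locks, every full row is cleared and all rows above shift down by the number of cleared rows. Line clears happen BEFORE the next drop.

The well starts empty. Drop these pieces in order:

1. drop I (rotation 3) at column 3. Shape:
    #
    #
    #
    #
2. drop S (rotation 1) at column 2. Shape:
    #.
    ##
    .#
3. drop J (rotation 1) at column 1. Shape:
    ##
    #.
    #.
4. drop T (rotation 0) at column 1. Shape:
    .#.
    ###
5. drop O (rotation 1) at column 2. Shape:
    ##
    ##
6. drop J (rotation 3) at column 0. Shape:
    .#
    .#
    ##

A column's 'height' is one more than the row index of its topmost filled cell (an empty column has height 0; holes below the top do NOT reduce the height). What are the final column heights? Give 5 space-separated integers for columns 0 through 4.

Answer: 10 12 12 12 0

Derivation:
Drop 1: I rot3 at col 3 lands with bottom-row=0; cleared 0 line(s) (total 0); column heights now [0 0 0 4 0], max=4
Drop 2: S rot1 at col 2 lands with bottom-row=4; cleared 0 line(s) (total 0); column heights now [0 0 7 6 0], max=7
Drop 3: J rot1 at col 1 lands with bottom-row=5; cleared 0 line(s) (total 0); column heights now [0 8 8 6 0], max=8
Drop 4: T rot0 at col 1 lands with bottom-row=8; cleared 0 line(s) (total 0); column heights now [0 9 10 9 0], max=10
Drop 5: O rot1 at col 2 lands with bottom-row=10; cleared 0 line(s) (total 0); column heights now [0 9 12 12 0], max=12
Drop 6: J rot3 at col 0 lands with bottom-row=9; cleared 0 line(s) (total 0); column heights now [10 12 12 12 0], max=12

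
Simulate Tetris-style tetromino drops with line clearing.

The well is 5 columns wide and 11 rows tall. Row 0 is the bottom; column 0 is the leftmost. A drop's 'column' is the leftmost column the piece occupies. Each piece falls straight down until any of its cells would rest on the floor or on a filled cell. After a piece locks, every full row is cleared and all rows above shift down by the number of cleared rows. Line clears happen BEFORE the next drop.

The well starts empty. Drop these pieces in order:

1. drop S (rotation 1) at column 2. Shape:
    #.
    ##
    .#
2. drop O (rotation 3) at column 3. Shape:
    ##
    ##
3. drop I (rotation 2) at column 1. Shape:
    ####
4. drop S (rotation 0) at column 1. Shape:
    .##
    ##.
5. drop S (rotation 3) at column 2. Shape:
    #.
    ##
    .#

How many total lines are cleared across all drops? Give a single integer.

Drop 1: S rot1 at col 2 lands with bottom-row=0; cleared 0 line(s) (total 0); column heights now [0 0 3 2 0], max=3
Drop 2: O rot3 at col 3 lands with bottom-row=2; cleared 0 line(s) (total 0); column heights now [0 0 3 4 4], max=4
Drop 3: I rot2 at col 1 lands with bottom-row=4; cleared 0 line(s) (total 0); column heights now [0 5 5 5 5], max=5
Drop 4: S rot0 at col 1 lands with bottom-row=5; cleared 0 line(s) (total 0); column heights now [0 6 7 7 5], max=7
Drop 5: S rot3 at col 2 lands with bottom-row=7; cleared 0 line(s) (total 0); column heights now [0 6 10 9 5], max=10

Answer: 0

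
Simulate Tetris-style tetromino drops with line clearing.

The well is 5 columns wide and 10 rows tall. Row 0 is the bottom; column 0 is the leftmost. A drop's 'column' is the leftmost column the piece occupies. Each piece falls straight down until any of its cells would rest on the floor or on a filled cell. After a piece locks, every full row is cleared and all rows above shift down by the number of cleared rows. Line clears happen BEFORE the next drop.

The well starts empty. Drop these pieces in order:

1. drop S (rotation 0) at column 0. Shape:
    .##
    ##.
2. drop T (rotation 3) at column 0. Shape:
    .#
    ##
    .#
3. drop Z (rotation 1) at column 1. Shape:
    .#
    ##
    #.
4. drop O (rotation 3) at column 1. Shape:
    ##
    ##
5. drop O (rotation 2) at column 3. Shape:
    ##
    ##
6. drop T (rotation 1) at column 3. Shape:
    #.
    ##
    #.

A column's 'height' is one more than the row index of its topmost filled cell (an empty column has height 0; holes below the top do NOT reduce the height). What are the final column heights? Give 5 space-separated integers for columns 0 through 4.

Drop 1: S rot0 at col 0 lands with bottom-row=0; cleared 0 line(s) (total 0); column heights now [1 2 2 0 0], max=2
Drop 2: T rot3 at col 0 lands with bottom-row=2; cleared 0 line(s) (total 0); column heights now [4 5 2 0 0], max=5
Drop 3: Z rot1 at col 1 lands with bottom-row=5; cleared 0 line(s) (total 0); column heights now [4 7 8 0 0], max=8
Drop 4: O rot3 at col 1 lands with bottom-row=8; cleared 0 line(s) (total 0); column heights now [4 10 10 0 0], max=10
Drop 5: O rot2 at col 3 lands with bottom-row=0; cleared 0 line(s) (total 0); column heights now [4 10 10 2 2], max=10
Drop 6: T rot1 at col 3 lands with bottom-row=2; cleared 0 line(s) (total 0); column heights now [4 10 10 5 4], max=10

Answer: 4 10 10 5 4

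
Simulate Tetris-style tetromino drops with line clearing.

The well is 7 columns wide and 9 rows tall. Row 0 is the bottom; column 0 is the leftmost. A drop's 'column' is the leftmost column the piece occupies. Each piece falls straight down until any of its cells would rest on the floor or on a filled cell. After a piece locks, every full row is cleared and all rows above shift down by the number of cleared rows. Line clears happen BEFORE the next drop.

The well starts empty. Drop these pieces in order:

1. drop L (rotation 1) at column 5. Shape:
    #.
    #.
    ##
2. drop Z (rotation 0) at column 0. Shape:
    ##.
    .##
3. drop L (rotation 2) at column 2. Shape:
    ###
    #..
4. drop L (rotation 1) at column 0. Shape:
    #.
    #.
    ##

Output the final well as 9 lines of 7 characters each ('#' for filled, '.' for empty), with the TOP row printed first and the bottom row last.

Answer: .......
.......
.......
.......
#......
#......
######.
###..#.
.##..##

Derivation:
Drop 1: L rot1 at col 5 lands with bottom-row=0; cleared 0 line(s) (total 0); column heights now [0 0 0 0 0 3 1], max=3
Drop 2: Z rot0 at col 0 lands with bottom-row=0; cleared 0 line(s) (total 0); column heights now [2 2 1 0 0 3 1], max=3
Drop 3: L rot2 at col 2 lands with bottom-row=1; cleared 0 line(s) (total 0); column heights now [2 2 3 3 3 3 1], max=3
Drop 4: L rot1 at col 0 lands with bottom-row=2; cleared 0 line(s) (total 0); column heights now [5 3 3 3 3 3 1], max=5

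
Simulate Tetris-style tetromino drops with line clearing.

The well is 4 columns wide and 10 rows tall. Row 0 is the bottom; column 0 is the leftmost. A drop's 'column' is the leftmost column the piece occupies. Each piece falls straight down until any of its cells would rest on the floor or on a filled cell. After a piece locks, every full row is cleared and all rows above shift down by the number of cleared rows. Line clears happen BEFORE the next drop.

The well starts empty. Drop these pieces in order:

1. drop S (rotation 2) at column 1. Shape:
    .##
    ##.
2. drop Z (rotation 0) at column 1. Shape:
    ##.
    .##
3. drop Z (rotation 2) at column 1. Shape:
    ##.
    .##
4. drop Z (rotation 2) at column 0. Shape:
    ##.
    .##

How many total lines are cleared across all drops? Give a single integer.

Answer: 0

Derivation:
Drop 1: S rot2 at col 1 lands with bottom-row=0; cleared 0 line(s) (total 0); column heights now [0 1 2 2], max=2
Drop 2: Z rot0 at col 1 lands with bottom-row=2; cleared 0 line(s) (total 0); column heights now [0 4 4 3], max=4
Drop 3: Z rot2 at col 1 lands with bottom-row=4; cleared 0 line(s) (total 0); column heights now [0 6 6 5], max=6
Drop 4: Z rot2 at col 0 lands with bottom-row=6; cleared 0 line(s) (total 0); column heights now [8 8 7 5], max=8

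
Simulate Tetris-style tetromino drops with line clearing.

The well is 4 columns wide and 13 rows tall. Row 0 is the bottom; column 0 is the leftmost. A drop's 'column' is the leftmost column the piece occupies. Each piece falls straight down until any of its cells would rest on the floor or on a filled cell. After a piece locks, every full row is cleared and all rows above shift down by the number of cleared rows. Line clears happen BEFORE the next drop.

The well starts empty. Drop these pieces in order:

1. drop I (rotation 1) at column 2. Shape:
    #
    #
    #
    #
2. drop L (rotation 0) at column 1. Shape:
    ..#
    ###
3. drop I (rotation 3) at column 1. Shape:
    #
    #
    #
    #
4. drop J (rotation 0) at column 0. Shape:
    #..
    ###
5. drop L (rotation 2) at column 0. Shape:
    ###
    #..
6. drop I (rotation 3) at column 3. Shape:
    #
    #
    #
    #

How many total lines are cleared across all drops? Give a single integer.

Answer: 1

Derivation:
Drop 1: I rot1 at col 2 lands with bottom-row=0; cleared 0 line(s) (total 0); column heights now [0 0 4 0], max=4
Drop 2: L rot0 at col 1 lands with bottom-row=4; cleared 0 line(s) (total 0); column heights now [0 5 5 6], max=6
Drop 3: I rot3 at col 1 lands with bottom-row=5; cleared 0 line(s) (total 0); column heights now [0 9 5 6], max=9
Drop 4: J rot0 at col 0 lands with bottom-row=9; cleared 0 line(s) (total 0); column heights now [11 10 10 6], max=11
Drop 5: L rot2 at col 0 lands with bottom-row=11; cleared 0 line(s) (total 0); column heights now [13 13 13 6], max=13
Drop 6: I rot3 at col 3 lands with bottom-row=6; cleared 1 line(s) (total 1); column heights now [12 12 12 9], max=12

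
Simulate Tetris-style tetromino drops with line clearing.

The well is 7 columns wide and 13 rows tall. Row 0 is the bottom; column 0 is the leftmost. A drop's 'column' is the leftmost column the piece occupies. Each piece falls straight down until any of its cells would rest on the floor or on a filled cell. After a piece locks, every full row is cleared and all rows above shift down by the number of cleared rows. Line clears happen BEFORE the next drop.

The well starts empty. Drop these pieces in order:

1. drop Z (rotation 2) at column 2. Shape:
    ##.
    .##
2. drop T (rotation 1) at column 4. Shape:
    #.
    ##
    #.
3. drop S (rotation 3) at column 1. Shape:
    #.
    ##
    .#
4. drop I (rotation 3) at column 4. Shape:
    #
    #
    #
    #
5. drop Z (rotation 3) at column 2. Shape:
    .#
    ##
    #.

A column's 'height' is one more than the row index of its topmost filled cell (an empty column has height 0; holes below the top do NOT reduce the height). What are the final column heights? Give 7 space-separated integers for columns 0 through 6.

Answer: 0 5 6 7 8 3 0

Derivation:
Drop 1: Z rot2 at col 2 lands with bottom-row=0; cleared 0 line(s) (total 0); column heights now [0 0 2 2 1 0 0], max=2
Drop 2: T rot1 at col 4 lands with bottom-row=1; cleared 0 line(s) (total 0); column heights now [0 0 2 2 4 3 0], max=4
Drop 3: S rot3 at col 1 lands with bottom-row=2; cleared 0 line(s) (total 0); column heights now [0 5 4 2 4 3 0], max=5
Drop 4: I rot3 at col 4 lands with bottom-row=4; cleared 0 line(s) (total 0); column heights now [0 5 4 2 8 3 0], max=8
Drop 5: Z rot3 at col 2 lands with bottom-row=4; cleared 0 line(s) (total 0); column heights now [0 5 6 7 8 3 0], max=8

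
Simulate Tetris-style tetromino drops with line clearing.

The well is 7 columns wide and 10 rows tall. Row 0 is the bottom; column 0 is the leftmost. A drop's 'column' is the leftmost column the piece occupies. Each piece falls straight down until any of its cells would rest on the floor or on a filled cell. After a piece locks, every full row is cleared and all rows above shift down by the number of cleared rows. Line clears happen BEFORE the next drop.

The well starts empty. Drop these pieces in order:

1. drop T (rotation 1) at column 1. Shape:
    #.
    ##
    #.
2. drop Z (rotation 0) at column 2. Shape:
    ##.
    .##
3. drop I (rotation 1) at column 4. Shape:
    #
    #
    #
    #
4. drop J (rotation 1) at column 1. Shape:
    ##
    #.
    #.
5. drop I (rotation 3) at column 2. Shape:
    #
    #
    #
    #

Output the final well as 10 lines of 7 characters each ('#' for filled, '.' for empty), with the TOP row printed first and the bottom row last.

Answer: ..#....
..#....
..#....
..#....
.##.#..
.#..#..
.#..#..
.####..
.####..
.#.....

Derivation:
Drop 1: T rot1 at col 1 lands with bottom-row=0; cleared 0 line(s) (total 0); column heights now [0 3 2 0 0 0 0], max=3
Drop 2: Z rot0 at col 2 lands with bottom-row=1; cleared 0 line(s) (total 0); column heights now [0 3 3 3 2 0 0], max=3
Drop 3: I rot1 at col 4 lands with bottom-row=2; cleared 0 line(s) (total 0); column heights now [0 3 3 3 6 0 0], max=6
Drop 4: J rot1 at col 1 lands with bottom-row=3; cleared 0 line(s) (total 0); column heights now [0 6 6 3 6 0 0], max=6
Drop 5: I rot3 at col 2 lands with bottom-row=6; cleared 0 line(s) (total 0); column heights now [0 6 10 3 6 0 0], max=10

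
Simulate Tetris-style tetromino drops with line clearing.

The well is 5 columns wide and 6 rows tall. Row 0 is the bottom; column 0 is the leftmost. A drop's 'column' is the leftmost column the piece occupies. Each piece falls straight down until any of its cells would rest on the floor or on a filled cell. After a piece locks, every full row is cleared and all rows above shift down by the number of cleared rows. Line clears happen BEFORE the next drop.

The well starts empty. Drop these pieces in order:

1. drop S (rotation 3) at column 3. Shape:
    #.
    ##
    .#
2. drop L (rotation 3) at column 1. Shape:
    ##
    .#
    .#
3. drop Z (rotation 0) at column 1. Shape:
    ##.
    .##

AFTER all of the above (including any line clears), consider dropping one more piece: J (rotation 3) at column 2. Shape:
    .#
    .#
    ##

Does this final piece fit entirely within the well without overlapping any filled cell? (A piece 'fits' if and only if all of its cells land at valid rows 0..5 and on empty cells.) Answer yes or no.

Drop 1: S rot3 at col 3 lands with bottom-row=0; cleared 0 line(s) (total 0); column heights now [0 0 0 3 2], max=3
Drop 2: L rot3 at col 1 lands with bottom-row=0; cleared 0 line(s) (total 0); column heights now [0 3 3 3 2], max=3
Drop 3: Z rot0 at col 1 lands with bottom-row=3; cleared 0 line(s) (total 0); column heights now [0 5 5 4 2], max=5
Test piece J rot3 at col 2 (width 2): heights before test = [0 5 5 4 2]; fits = False

Answer: no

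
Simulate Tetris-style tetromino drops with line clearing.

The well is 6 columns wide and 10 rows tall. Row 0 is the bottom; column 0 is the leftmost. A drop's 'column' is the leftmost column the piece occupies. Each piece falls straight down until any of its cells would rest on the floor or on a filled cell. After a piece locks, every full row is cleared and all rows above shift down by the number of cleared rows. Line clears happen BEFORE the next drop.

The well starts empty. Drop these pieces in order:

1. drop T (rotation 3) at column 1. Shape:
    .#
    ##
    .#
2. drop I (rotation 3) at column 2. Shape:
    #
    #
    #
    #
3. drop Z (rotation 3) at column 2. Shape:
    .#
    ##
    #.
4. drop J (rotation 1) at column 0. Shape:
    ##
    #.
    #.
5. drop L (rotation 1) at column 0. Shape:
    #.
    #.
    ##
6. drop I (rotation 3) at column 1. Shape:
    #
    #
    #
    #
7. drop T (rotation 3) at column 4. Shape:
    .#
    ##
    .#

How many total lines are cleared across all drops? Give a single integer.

Answer: 0

Derivation:
Drop 1: T rot3 at col 1 lands with bottom-row=0; cleared 0 line(s) (total 0); column heights now [0 2 3 0 0 0], max=3
Drop 2: I rot3 at col 2 lands with bottom-row=3; cleared 0 line(s) (total 0); column heights now [0 2 7 0 0 0], max=7
Drop 3: Z rot3 at col 2 lands with bottom-row=7; cleared 0 line(s) (total 0); column heights now [0 2 9 10 0 0], max=10
Drop 4: J rot1 at col 0 lands with bottom-row=0; cleared 0 line(s) (total 0); column heights now [3 3 9 10 0 0], max=10
Drop 5: L rot1 at col 0 lands with bottom-row=3; cleared 0 line(s) (total 0); column heights now [6 4 9 10 0 0], max=10
Drop 6: I rot3 at col 1 lands with bottom-row=4; cleared 0 line(s) (total 0); column heights now [6 8 9 10 0 0], max=10
Drop 7: T rot3 at col 4 lands with bottom-row=0; cleared 0 line(s) (total 0); column heights now [6 8 9 10 2 3], max=10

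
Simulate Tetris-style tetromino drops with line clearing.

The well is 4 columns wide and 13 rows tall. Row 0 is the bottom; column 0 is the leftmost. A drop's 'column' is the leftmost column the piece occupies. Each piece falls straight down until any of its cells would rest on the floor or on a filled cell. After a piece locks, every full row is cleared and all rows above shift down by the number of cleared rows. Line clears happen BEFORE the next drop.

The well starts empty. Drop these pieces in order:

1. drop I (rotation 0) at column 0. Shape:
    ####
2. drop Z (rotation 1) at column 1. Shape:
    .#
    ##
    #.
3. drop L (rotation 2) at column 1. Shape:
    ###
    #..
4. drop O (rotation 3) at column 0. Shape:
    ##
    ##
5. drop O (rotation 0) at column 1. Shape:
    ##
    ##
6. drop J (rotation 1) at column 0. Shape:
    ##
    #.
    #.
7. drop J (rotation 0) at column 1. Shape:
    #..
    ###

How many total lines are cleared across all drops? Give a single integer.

Drop 1: I rot0 at col 0 lands with bottom-row=0; cleared 1 line(s) (total 1); column heights now [0 0 0 0], max=0
Drop 2: Z rot1 at col 1 lands with bottom-row=0; cleared 0 line(s) (total 1); column heights now [0 2 3 0], max=3
Drop 3: L rot2 at col 1 lands with bottom-row=2; cleared 0 line(s) (total 1); column heights now [0 4 4 4], max=4
Drop 4: O rot3 at col 0 lands with bottom-row=4; cleared 0 line(s) (total 1); column heights now [6 6 4 4], max=6
Drop 5: O rot0 at col 1 lands with bottom-row=6; cleared 0 line(s) (total 1); column heights now [6 8 8 4], max=8
Drop 6: J rot1 at col 0 lands with bottom-row=6; cleared 0 line(s) (total 1); column heights now [9 9 8 4], max=9
Drop 7: J rot0 at col 1 lands with bottom-row=9; cleared 0 line(s) (total 1); column heights now [9 11 10 10], max=11

Answer: 1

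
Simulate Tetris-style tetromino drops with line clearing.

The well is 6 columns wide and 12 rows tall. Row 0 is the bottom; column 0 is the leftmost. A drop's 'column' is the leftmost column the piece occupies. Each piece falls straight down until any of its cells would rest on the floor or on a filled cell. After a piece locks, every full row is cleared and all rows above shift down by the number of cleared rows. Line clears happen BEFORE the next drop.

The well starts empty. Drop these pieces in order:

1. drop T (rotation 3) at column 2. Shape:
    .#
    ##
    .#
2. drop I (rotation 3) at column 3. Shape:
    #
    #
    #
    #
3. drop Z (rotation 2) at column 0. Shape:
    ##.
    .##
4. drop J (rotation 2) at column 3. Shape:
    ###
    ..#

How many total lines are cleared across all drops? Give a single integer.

Drop 1: T rot3 at col 2 lands with bottom-row=0; cleared 0 line(s) (total 0); column heights now [0 0 2 3 0 0], max=3
Drop 2: I rot3 at col 3 lands with bottom-row=3; cleared 0 line(s) (total 0); column heights now [0 0 2 7 0 0], max=7
Drop 3: Z rot2 at col 0 lands with bottom-row=2; cleared 0 line(s) (total 0); column heights now [4 4 3 7 0 0], max=7
Drop 4: J rot2 at col 3 lands with bottom-row=6; cleared 0 line(s) (total 0); column heights now [4 4 3 8 8 8], max=8

Answer: 0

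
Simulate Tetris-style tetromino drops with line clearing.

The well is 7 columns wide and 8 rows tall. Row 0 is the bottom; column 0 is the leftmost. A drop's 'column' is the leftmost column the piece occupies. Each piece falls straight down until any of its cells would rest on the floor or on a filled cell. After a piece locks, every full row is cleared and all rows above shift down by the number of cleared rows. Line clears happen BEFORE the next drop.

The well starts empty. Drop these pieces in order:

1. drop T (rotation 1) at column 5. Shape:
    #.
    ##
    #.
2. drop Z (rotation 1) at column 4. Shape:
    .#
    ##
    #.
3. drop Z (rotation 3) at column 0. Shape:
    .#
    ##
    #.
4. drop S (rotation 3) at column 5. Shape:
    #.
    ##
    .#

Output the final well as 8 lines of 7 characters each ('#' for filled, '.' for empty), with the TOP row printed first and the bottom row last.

Drop 1: T rot1 at col 5 lands with bottom-row=0; cleared 0 line(s) (total 0); column heights now [0 0 0 0 0 3 2], max=3
Drop 2: Z rot1 at col 4 lands with bottom-row=2; cleared 0 line(s) (total 0); column heights now [0 0 0 0 4 5 2], max=5
Drop 3: Z rot3 at col 0 lands with bottom-row=0; cleared 0 line(s) (total 0); column heights now [2 3 0 0 4 5 2], max=5
Drop 4: S rot3 at col 5 lands with bottom-row=4; cleared 0 line(s) (total 0); column heights now [2 3 0 0 4 7 6], max=7

Answer: .......
.....#.
.....##
.....##
....##.
.#..##.
##...##
#....#.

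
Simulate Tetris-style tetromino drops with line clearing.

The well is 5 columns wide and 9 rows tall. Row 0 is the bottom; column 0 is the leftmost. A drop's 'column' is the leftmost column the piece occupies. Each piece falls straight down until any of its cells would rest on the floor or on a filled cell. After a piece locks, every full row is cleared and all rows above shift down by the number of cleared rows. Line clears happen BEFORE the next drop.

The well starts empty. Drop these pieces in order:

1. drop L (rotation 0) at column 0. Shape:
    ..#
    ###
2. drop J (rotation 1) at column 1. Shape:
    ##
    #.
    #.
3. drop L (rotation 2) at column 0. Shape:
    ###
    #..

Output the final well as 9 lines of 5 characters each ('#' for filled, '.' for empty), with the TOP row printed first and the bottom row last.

Drop 1: L rot0 at col 0 lands with bottom-row=0; cleared 0 line(s) (total 0); column heights now [1 1 2 0 0], max=2
Drop 2: J rot1 at col 1 lands with bottom-row=1; cleared 0 line(s) (total 0); column heights now [1 4 4 0 0], max=4
Drop 3: L rot2 at col 0 lands with bottom-row=3; cleared 0 line(s) (total 0); column heights now [5 5 5 0 0], max=5

Answer: .....
.....
.....
.....
###..
###..
.#...
.##..
###..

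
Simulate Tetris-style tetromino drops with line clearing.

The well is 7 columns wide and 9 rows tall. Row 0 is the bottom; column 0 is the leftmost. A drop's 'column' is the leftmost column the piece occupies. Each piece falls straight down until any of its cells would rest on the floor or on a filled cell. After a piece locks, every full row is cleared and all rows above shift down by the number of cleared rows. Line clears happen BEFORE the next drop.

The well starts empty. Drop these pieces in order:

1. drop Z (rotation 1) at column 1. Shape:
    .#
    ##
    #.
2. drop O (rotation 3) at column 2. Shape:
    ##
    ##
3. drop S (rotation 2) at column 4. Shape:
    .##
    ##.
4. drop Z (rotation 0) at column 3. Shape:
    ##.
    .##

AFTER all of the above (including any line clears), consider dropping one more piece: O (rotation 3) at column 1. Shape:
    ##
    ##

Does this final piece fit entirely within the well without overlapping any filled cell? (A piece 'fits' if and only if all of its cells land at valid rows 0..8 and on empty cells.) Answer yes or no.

Answer: yes

Derivation:
Drop 1: Z rot1 at col 1 lands with bottom-row=0; cleared 0 line(s) (total 0); column heights now [0 2 3 0 0 0 0], max=3
Drop 2: O rot3 at col 2 lands with bottom-row=3; cleared 0 line(s) (total 0); column heights now [0 2 5 5 0 0 0], max=5
Drop 3: S rot2 at col 4 lands with bottom-row=0; cleared 0 line(s) (total 0); column heights now [0 2 5 5 1 2 2], max=5
Drop 4: Z rot0 at col 3 lands with bottom-row=4; cleared 0 line(s) (total 0); column heights now [0 2 5 6 6 5 2], max=6
Test piece O rot3 at col 1 (width 2): heights before test = [0 2 5 6 6 5 2]; fits = True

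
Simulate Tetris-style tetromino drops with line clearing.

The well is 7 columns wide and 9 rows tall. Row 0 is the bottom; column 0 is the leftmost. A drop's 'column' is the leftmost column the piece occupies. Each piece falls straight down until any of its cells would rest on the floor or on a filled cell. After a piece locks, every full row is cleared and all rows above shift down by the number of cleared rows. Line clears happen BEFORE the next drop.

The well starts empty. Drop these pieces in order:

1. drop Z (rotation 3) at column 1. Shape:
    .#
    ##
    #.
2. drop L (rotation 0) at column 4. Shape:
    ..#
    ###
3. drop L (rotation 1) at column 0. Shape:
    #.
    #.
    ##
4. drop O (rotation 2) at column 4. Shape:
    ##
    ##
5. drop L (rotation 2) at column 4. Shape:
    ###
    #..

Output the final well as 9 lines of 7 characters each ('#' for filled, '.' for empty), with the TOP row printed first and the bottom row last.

Drop 1: Z rot3 at col 1 lands with bottom-row=0; cleared 0 line(s) (total 0); column heights now [0 2 3 0 0 0 0], max=3
Drop 2: L rot0 at col 4 lands with bottom-row=0; cleared 0 line(s) (total 0); column heights now [0 2 3 0 1 1 2], max=3
Drop 3: L rot1 at col 0 lands with bottom-row=2; cleared 0 line(s) (total 0); column heights now [5 3 3 0 1 1 2], max=5
Drop 4: O rot2 at col 4 lands with bottom-row=1; cleared 0 line(s) (total 0); column heights now [5 3 3 0 3 3 2], max=5
Drop 5: L rot2 at col 4 lands with bottom-row=3; cleared 0 line(s) (total 0); column heights now [5 3 3 0 5 5 5], max=5

Answer: .......
.......
.......
.......
#...###
#...#..
###.##.
.##.###
.#..###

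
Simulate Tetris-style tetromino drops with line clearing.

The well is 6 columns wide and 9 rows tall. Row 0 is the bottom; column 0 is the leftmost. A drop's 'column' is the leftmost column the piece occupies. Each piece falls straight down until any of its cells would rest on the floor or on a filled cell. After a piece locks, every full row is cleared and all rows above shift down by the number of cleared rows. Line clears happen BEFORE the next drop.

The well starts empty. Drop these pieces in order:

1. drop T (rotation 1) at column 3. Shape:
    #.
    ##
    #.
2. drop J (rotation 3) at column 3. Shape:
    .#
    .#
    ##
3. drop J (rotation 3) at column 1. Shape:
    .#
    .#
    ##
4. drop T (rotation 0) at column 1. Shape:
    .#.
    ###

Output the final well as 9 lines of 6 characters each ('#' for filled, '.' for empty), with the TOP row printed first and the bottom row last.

Answer: ......
......
......
..#.#.
.####.
...##.
..##..
..###.
.###..

Derivation:
Drop 1: T rot1 at col 3 lands with bottom-row=0; cleared 0 line(s) (total 0); column heights now [0 0 0 3 2 0], max=3
Drop 2: J rot3 at col 3 lands with bottom-row=3; cleared 0 line(s) (total 0); column heights now [0 0 0 4 6 0], max=6
Drop 3: J rot3 at col 1 lands with bottom-row=0; cleared 0 line(s) (total 0); column heights now [0 1 3 4 6 0], max=6
Drop 4: T rot0 at col 1 lands with bottom-row=4; cleared 0 line(s) (total 0); column heights now [0 5 6 5 6 0], max=6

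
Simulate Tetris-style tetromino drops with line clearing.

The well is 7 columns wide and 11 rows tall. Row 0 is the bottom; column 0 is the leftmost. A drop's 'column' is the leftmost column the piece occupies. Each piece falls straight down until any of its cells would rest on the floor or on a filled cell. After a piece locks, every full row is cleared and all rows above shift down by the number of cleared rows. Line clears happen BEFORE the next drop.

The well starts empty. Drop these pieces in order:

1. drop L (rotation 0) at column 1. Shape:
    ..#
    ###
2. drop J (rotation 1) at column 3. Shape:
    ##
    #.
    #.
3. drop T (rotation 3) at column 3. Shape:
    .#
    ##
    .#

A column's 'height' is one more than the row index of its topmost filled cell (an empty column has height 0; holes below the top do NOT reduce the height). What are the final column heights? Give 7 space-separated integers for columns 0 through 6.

Answer: 0 1 1 7 8 0 0

Derivation:
Drop 1: L rot0 at col 1 lands with bottom-row=0; cleared 0 line(s) (total 0); column heights now [0 1 1 2 0 0 0], max=2
Drop 2: J rot1 at col 3 lands with bottom-row=2; cleared 0 line(s) (total 0); column heights now [0 1 1 5 5 0 0], max=5
Drop 3: T rot3 at col 3 lands with bottom-row=5; cleared 0 line(s) (total 0); column heights now [0 1 1 7 8 0 0], max=8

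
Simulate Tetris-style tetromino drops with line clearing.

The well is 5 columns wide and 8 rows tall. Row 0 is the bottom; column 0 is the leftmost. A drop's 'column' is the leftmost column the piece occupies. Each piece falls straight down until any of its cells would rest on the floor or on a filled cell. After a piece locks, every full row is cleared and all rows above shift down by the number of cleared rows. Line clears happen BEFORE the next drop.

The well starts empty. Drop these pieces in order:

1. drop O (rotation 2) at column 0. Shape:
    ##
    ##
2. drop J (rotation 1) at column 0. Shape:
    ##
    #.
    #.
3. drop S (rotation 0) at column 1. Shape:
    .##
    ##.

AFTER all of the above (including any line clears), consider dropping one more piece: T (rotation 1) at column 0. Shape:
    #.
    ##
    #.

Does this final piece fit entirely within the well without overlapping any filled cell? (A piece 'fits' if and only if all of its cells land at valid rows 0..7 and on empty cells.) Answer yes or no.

Drop 1: O rot2 at col 0 lands with bottom-row=0; cleared 0 line(s) (total 0); column heights now [2 2 0 0 0], max=2
Drop 2: J rot1 at col 0 lands with bottom-row=2; cleared 0 line(s) (total 0); column heights now [5 5 0 0 0], max=5
Drop 3: S rot0 at col 1 lands with bottom-row=5; cleared 0 line(s) (total 0); column heights now [5 6 7 7 0], max=7
Test piece T rot1 at col 0 (width 2): heights before test = [5 6 7 7 0]; fits = True

Answer: yes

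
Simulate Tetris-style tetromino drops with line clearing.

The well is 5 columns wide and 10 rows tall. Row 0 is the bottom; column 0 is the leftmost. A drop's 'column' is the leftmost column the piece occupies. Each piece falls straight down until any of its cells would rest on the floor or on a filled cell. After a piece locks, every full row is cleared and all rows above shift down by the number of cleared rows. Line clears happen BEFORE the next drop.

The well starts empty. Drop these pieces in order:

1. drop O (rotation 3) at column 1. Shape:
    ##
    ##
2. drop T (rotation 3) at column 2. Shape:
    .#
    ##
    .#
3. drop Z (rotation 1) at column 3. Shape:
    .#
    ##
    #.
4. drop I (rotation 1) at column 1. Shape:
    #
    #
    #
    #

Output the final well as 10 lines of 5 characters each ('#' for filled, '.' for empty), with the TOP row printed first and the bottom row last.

Answer: .....
.....
.....
....#
.#.##
.#.#.
.#.#.
.###.
.###.
.##..

Derivation:
Drop 1: O rot3 at col 1 lands with bottom-row=0; cleared 0 line(s) (total 0); column heights now [0 2 2 0 0], max=2
Drop 2: T rot3 at col 2 lands with bottom-row=1; cleared 0 line(s) (total 0); column heights now [0 2 3 4 0], max=4
Drop 3: Z rot1 at col 3 lands with bottom-row=4; cleared 0 line(s) (total 0); column heights now [0 2 3 6 7], max=7
Drop 4: I rot1 at col 1 lands with bottom-row=2; cleared 0 line(s) (total 0); column heights now [0 6 3 6 7], max=7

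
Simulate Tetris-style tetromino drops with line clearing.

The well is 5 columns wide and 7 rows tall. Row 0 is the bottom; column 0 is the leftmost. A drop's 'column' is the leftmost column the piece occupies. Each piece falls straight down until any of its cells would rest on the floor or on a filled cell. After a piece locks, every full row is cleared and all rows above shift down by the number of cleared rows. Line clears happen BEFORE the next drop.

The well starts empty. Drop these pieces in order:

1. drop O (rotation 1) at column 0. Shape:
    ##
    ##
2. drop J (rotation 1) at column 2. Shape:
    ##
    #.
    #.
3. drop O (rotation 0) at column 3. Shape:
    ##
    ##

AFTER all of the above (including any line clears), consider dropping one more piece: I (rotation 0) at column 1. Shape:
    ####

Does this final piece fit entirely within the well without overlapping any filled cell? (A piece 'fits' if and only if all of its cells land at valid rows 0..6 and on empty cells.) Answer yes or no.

Answer: yes

Derivation:
Drop 1: O rot1 at col 0 lands with bottom-row=0; cleared 0 line(s) (total 0); column heights now [2 2 0 0 0], max=2
Drop 2: J rot1 at col 2 lands with bottom-row=0; cleared 0 line(s) (total 0); column heights now [2 2 3 3 0], max=3
Drop 3: O rot0 at col 3 lands with bottom-row=3; cleared 0 line(s) (total 0); column heights now [2 2 3 5 5], max=5
Test piece I rot0 at col 1 (width 4): heights before test = [2 2 3 5 5]; fits = True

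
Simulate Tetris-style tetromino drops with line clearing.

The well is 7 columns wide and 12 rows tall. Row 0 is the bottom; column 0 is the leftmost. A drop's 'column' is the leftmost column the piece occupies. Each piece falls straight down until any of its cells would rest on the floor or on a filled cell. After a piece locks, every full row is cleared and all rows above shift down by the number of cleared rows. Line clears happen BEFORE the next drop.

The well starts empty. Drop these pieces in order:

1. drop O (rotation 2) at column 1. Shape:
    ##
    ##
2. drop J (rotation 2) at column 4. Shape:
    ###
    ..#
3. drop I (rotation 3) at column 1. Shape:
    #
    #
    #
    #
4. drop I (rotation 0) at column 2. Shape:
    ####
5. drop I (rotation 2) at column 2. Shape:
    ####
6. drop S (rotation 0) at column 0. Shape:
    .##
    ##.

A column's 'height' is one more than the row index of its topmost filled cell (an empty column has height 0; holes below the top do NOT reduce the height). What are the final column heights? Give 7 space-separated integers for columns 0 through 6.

Drop 1: O rot2 at col 1 lands with bottom-row=0; cleared 0 line(s) (total 0); column heights now [0 2 2 0 0 0 0], max=2
Drop 2: J rot2 at col 4 lands with bottom-row=0; cleared 0 line(s) (total 0); column heights now [0 2 2 0 2 2 2], max=2
Drop 3: I rot3 at col 1 lands with bottom-row=2; cleared 0 line(s) (total 0); column heights now [0 6 2 0 2 2 2], max=6
Drop 4: I rot0 at col 2 lands with bottom-row=2; cleared 0 line(s) (total 0); column heights now [0 6 3 3 3 3 2], max=6
Drop 5: I rot2 at col 2 lands with bottom-row=3; cleared 0 line(s) (total 0); column heights now [0 6 4 4 4 4 2], max=6
Drop 6: S rot0 at col 0 lands with bottom-row=6; cleared 0 line(s) (total 0); column heights now [7 8 8 4 4 4 2], max=8

Answer: 7 8 8 4 4 4 2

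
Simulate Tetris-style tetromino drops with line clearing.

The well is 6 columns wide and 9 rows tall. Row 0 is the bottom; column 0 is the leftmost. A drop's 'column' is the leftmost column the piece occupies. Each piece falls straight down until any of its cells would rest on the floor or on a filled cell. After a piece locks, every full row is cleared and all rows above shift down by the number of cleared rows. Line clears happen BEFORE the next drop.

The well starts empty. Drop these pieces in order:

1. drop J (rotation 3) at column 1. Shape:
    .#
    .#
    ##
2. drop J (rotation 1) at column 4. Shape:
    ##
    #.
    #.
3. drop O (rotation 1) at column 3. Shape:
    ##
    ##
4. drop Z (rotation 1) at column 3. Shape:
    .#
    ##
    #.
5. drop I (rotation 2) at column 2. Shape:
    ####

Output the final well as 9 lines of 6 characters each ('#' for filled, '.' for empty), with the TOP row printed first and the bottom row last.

Drop 1: J rot3 at col 1 lands with bottom-row=0; cleared 0 line(s) (total 0); column heights now [0 1 3 0 0 0], max=3
Drop 2: J rot1 at col 4 lands with bottom-row=0; cleared 0 line(s) (total 0); column heights now [0 1 3 0 3 3], max=3
Drop 3: O rot1 at col 3 lands with bottom-row=3; cleared 0 line(s) (total 0); column heights now [0 1 3 5 5 3], max=5
Drop 4: Z rot1 at col 3 lands with bottom-row=5; cleared 0 line(s) (total 0); column heights now [0 1 3 7 8 3], max=8
Drop 5: I rot2 at col 2 lands with bottom-row=8; cleared 0 line(s) (total 0); column heights now [0 1 9 9 9 9], max=9

Answer: ..####
....#.
...##.
...#..
...##.
...##.
..#.##
..#.#.
.##.#.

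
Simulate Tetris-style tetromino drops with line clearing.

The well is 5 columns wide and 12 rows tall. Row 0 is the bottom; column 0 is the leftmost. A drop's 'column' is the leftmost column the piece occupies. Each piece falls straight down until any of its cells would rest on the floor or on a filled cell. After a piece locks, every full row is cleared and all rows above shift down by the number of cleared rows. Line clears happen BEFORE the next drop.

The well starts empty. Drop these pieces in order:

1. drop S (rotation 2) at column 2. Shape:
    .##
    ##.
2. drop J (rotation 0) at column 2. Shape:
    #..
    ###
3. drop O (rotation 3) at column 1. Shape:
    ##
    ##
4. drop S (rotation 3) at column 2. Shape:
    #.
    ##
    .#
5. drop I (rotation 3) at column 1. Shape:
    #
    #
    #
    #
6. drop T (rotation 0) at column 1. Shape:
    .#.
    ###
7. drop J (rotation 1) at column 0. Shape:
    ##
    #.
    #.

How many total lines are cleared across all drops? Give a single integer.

Answer: 0

Derivation:
Drop 1: S rot2 at col 2 lands with bottom-row=0; cleared 0 line(s) (total 0); column heights now [0 0 1 2 2], max=2
Drop 2: J rot0 at col 2 lands with bottom-row=2; cleared 0 line(s) (total 0); column heights now [0 0 4 3 3], max=4
Drop 3: O rot3 at col 1 lands with bottom-row=4; cleared 0 line(s) (total 0); column heights now [0 6 6 3 3], max=6
Drop 4: S rot3 at col 2 lands with bottom-row=5; cleared 0 line(s) (total 0); column heights now [0 6 8 7 3], max=8
Drop 5: I rot3 at col 1 lands with bottom-row=6; cleared 0 line(s) (total 0); column heights now [0 10 8 7 3], max=10
Drop 6: T rot0 at col 1 lands with bottom-row=10; cleared 0 line(s) (total 0); column heights now [0 11 12 11 3], max=12
Drop 7: J rot1 at col 0 lands with bottom-row=9; cleared 0 line(s) (total 0); column heights now [12 12 12 11 3], max=12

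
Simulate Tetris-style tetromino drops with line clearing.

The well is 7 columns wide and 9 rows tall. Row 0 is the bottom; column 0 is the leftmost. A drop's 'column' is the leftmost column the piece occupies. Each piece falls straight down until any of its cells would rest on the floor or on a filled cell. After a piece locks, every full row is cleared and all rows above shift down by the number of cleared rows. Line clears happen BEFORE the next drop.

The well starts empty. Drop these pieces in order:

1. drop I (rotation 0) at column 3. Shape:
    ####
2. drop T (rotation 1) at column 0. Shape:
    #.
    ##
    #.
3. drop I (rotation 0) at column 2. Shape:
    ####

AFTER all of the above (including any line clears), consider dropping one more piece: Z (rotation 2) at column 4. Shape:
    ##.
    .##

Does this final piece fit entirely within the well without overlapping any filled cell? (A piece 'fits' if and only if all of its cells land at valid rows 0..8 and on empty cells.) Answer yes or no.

Answer: yes

Derivation:
Drop 1: I rot0 at col 3 lands with bottom-row=0; cleared 0 line(s) (total 0); column heights now [0 0 0 1 1 1 1], max=1
Drop 2: T rot1 at col 0 lands with bottom-row=0; cleared 0 line(s) (total 0); column heights now [3 2 0 1 1 1 1], max=3
Drop 3: I rot0 at col 2 lands with bottom-row=1; cleared 0 line(s) (total 0); column heights now [3 2 2 2 2 2 1], max=3
Test piece Z rot2 at col 4 (width 3): heights before test = [3 2 2 2 2 2 1]; fits = True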